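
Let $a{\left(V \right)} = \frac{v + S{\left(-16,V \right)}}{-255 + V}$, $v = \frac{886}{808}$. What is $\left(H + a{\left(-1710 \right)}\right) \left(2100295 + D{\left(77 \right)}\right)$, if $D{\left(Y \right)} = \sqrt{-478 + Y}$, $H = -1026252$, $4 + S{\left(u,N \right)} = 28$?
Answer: $- \frac{3388339058670581}{1572} - \frac{814700422859 i \sqrt{401}}{793860} \approx -2.1554 \cdot 10^{12} - 2.0551 \cdot 10^{7} i$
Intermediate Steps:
$v = \frac{443}{404}$ ($v = 886 \cdot \frac{1}{808} = \frac{443}{404} \approx 1.0965$)
$S{\left(u,N \right)} = 24$ ($S{\left(u,N \right)} = -4 + 28 = 24$)
$a{\left(V \right)} = \frac{10139}{404 \left(-255 + V\right)}$ ($a{\left(V \right)} = \frac{\frac{443}{404} + 24}{-255 + V} = \frac{10139}{404 \left(-255 + V\right)}$)
$\left(H + a{\left(-1710 \right)}\right) \left(2100295 + D{\left(77 \right)}\right) = \left(-1026252 + \frac{10139}{404 \left(-255 - 1710\right)}\right) \left(2100295 + \sqrt{-478 + 77}\right) = \left(-1026252 + \frac{10139}{404 \left(-1965\right)}\right) \left(2100295 + \sqrt{-401}\right) = \left(-1026252 + \frac{10139}{404} \left(- \frac{1}{1965}\right)\right) \left(2100295 + i \sqrt{401}\right) = \left(-1026252 - \frac{10139}{793860}\right) \left(2100295 + i \sqrt{401}\right) = - \frac{814700422859 \left(2100295 + i \sqrt{401}\right)}{793860} = - \frac{3388339058670581}{1572} - \frac{814700422859 i \sqrt{401}}{793860}$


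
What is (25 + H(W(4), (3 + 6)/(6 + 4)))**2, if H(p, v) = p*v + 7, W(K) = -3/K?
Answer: 1570009/1600 ≈ 981.26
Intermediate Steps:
H(p, v) = 7 + p*v
(25 + H(W(4), (3 + 6)/(6 + 4)))**2 = (25 + (7 + (-3/4)*((3 + 6)/(6 + 4))))**2 = (25 + (7 + (-3*1/4)*(9/10)))**2 = (25 + (7 - 27/(4*10)))**2 = (25 + (7 - 3/4*9/10))**2 = (25 + (7 - 27/40))**2 = (25 + 253/40)**2 = (1253/40)**2 = 1570009/1600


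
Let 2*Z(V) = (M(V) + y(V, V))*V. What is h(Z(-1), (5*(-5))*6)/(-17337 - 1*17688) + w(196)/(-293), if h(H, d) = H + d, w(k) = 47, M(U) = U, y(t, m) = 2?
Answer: -3204157/20524650 ≈ -0.15611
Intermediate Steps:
Z(V) = V*(2 + V)/2 (Z(V) = ((V + 2)*V)/2 = ((2 + V)*V)/2 = (V*(2 + V))/2 = V*(2 + V)/2)
h(Z(-1), (5*(-5))*6)/(-17337 - 1*17688) + w(196)/(-293) = ((1/2)*(-1)*(2 - 1) + (5*(-5))*6)/(-17337 - 1*17688) + 47/(-293) = ((1/2)*(-1)*1 - 25*6)/(-17337 - 17688) + 47*(-1/293) = (-1/2 - 150)/(-35025) - 47/293 = -301/2*(-1/35025) - 47/293 = 301/70050 - 47/293 = -3204157/20524650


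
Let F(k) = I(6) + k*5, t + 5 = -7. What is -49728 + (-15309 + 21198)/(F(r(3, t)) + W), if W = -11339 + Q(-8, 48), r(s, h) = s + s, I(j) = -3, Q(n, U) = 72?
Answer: -558948609/11240 ≈ -49729.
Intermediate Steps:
t = -12 (t = -5 - 7 = -12)
r(s, h) = 2*s
W = -11267 (W = -11339 + 72 = -11267)
F(k) = -3 + 5*k (F(k) = -3 + k*5 = -3 + 5*k)
-49728 + (-15309 + 21198)/(F(r(3, t)) + W) = -49728 + (-15309 + 21198)/((-3 + 5*(2*3)) - 11267) = -49728 + 5889/((-3 + 5*6) - 11267) = -49728 + 5889/((-3 + 30) - 11267) = -49728 + 5889/(27 - 11267) = -49728 + 5889/(-11240) = -49728 + 5889*(-1/11240) = -49728 - 5889/11240 = -558948609/11240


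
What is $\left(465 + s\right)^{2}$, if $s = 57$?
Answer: $272484$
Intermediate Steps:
$\left(465 + s\right)^{2} = \left(465 + 57\right)^{2} = 522^{2} = 272484$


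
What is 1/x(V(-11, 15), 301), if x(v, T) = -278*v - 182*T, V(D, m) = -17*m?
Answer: 1/16108 ≈ 6.2081e-5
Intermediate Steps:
1/x(V(-11, 15), 301) = 1/(-(-4726)*15 - 182*301) = 1/(-278*(-255) - 54782) = 1/(70890 - 54782) = 1/16108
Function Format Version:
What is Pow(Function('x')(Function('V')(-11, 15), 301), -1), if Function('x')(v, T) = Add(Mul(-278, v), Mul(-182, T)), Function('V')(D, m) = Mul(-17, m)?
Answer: Rational(1, 16108) ≈ 6.2081e-5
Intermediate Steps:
Pow(Function('x')(Function('V')(-11, 15), 301), -1) = Pow(Add(Mul(-278, Mul(-17, 15)), Mul(-182, 301)), -1) = Pow(Add(Mul(-278, -255), -54782), -1) = Pow(Add(70890, -54782), -1) = Pow(16108, -1) = Rational(1, 16108)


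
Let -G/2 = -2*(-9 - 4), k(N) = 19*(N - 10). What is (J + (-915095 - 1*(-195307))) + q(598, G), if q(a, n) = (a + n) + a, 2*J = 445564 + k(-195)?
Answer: -995619/2 ≈ -4.9781e+5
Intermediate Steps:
k(N) = -190 + 19*N (k(N) = 19*(-10 + N) = -190 + 19*N)
J = 441669/2 (J = (445564 + (-190 + 19*(-195)))/2 = (445564 + (-190 - 3705))/2 = (445564 - 3895)/2 = (½)*441669 = 441669/2 ≈ 2.2083e+5)
G = -52 (G = -(-4)*(-9 - 4) = -(-4)*(-13) = -2*26 = -52)
q(a, n) = n + 2*a
(J + (-915095 - 1*(-195307))) + q(598, G) = (441669/2 + (-915095 - 1*(-195307))) + (-52 + 2*598) = (441669/2 + (-915095 + 195307)) + (-52 + 1196) = (441669/2 - 719788) + 1144 = -997907/2 + 1144 = -995619/2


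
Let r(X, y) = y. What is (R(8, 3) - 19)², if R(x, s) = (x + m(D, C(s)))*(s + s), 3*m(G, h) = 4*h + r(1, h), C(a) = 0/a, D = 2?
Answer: 841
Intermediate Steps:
C(a) = 0
m(G, h) = 5*h/3 (m(G, h) = (4*h + h)/3 = (5*h)/3 = 5*h/3)
R(x, s) = 2*s*x (R(x, s) = (x + (5/3)*0)*(s + s) = (x + 0)*(2*s) = x*(2*s) = 2*s*x)
(R(8, 3) - 19)² = (2*3*8 - 19)² = (48 - 19)² = 29² = 841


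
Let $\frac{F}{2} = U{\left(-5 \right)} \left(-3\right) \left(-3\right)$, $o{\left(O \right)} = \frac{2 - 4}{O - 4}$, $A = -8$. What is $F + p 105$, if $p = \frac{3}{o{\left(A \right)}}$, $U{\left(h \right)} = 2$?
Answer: $1926$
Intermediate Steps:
$o{\left(O \right)} = - \frac{2}{-4 + O}$
$p = 18$ ($p = \frac{3}{\left(-2\right) \frac{1}{-4 - 8}} = \frac{3}{\left(-2\right) \frac{1}{-12}} = \frac{3}{\left(-2\right) \left(- \frac{1}{12}\right)} = 3 \frac{1}{\frac{1}{6}} = 3 \cdot 6 = 18$)
$F = 36$ ($F = 2 \cdot 2 \left(-3\right) \left(-3\right) = 2 \left(\left(-6\right) \left(-3\right)\right) = 2 \cdot 18 = 36$)
$F + p 105 = 36 + 18 \cdot 105 = 36 + 1890 = 1926$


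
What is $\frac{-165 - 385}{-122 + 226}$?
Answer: $- \frac{275}{52} \approx -5.2885$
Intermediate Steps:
$\frac{-165 - 385}{-122 + 226} = - \frac{550}{104} = \left(-550\right) \frac{1}{104} = - \frac{275}{52}$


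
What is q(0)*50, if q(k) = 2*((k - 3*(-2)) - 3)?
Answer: 300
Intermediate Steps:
q(k) = 6 + 2*k (q(k) = 2*((k + 6) - 3) = 2*((6 + k) - 3) = 2*(3 + k) = 6 + 2*k)
q(0)*50 = (6 + 2*0)*50 = (6 + 0)*50 = 6*50 = 300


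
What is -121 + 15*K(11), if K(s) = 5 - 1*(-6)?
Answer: 44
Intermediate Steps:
K(s) = 11 (K(s) = 5 + 6 = 11)
-121 + 15*K(11) = -121 + 15*11 = -121 + 165 = 44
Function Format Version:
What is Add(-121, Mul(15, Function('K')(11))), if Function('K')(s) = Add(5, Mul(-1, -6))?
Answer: 44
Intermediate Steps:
Function('K')(s) = 11 (Function('K')(s) = Add(5, 6) = 11)
Add(-121, Mul(15, Function('K')(11))) = Add(-121, Mul(15, 11)) = Add(-121, 165) = 44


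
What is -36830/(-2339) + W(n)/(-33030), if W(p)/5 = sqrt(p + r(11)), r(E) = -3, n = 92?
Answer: 36830/2339 - sqrt(89)/6606 ≈ 15.745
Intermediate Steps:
W(p) = 5*sqrt(-3 + p) (W(p) = 5*sqrt(p - 3) = 5*sqrt(-3 + p))
-36830/(-2339) + W(n)/(-33030) = -36830/(-2339) + (5*sqrt(-3 + 92))/(-33030) = -36830*(-1/2339) + (5*sqrt(89))*(-1/33030) = 36830/2339 - sqrt(89)/6606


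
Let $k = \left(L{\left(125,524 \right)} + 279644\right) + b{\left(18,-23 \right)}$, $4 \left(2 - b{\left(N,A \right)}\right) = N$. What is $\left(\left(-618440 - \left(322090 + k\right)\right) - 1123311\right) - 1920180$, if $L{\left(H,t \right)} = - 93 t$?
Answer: $- \frac{8429861}{2} \approx -4.2149 \cdot 10^{6}$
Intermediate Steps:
$b{\left(N,A \right)} = 2 - \frac{N}{4}$
$k = \frac{461819}{2}$ ($k = \left(\left(-93\right) 524 + 279644\right) + \left(2 - \frac{9}{2}\right) = \left(-48732 + 279644\right) + \left(2 - \frac{9}{2}\right) = 230912 - \frac{5}{2} = \frac{461819}{2} \approx 2.3091 \cdot 10^{5}$)
$\left(\left(-618440 - \left(322090 + k\right)\right) - 1123311\right) - 1920180 = \left(\left(-618440 - \frac{1105999}{2}\right) - 1123311\right) - 1920180 = \left(- \frac{2342879}{2} - 1123311\right) - 1920180 = - \frac{4589501}{2} - 1920180 = - \frac{8429861}{2}$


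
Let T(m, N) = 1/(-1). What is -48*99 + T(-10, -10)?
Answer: -4753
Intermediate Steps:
T(m, N) = -1 (T(m, N) = 1*(-1) = -1)
-48*99 + T(-10, -10) = -48*99 - 1 = -4752 - 1 = -4753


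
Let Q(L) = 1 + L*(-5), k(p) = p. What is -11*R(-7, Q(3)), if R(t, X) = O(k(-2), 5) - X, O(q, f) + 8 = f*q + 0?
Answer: 44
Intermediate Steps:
O(q, f) = -8 + f*q (O(q, f) = -8 + (f*q + 0) = -8 + f*q)
Q(L) = 1 - 5*L
R(t, X) = -18 - X (R(t, X) = (-8 + 5*(-2)) - X = (-8 - 10) - X = -18 - X)
-11*R(-7, Q(3)) = -11*(-18 - (1 - 5*3)) = -11*(-18 - (1 - 15)) = -11*(-18 - 1*(-14)) = -11*(-18 + 14) = -11*(-4) = 44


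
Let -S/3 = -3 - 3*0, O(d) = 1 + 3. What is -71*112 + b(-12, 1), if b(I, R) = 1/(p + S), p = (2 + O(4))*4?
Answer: -262415/33 ≈ -7952.0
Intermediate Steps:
O(d) = 4
p = 24 (p = (2 + 4)*4 = 6*4 = 24)
S = 9 (S = -3*(-3 - 3*0) = -3*(-3 + 0) = -3*(-3) = 9)
b(I, R) = 1/33 (b(I, R) = 1/(24 + 9) = 1/33)
-71*112 + b(-12, 1) = -71*112 + 1/33 = -7952 + 1/33 = -262415/33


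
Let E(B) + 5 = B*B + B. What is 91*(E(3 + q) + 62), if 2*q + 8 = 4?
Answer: 5369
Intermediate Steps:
q = -2 (q = -4 + (½)*4 = -4 + 2 = -2)
E(B) = -5 + B + B² (E(B) = -5 + (B*B + B) = -5 + (B² + B) = -5 + (B + B²) = -5 + B + B²)
91*(E(3 + q) + 62) = 91*((-5 + (3 - 2) + (3 - 2)²) + 62) = 91*((-5 + 1 + 1²) + 62) = 91*((-5 + 1 + 1) + 62) = 91*(-3 + 62) = 91*59 = 5369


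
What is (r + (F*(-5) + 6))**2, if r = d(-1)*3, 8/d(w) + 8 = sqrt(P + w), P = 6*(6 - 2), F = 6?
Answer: 1396224/1681 + 56448*sqrt(23)/1681 ≈ 991.64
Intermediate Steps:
P = 24 (P = 6*4 = 24)
d(w) = 8/(-8 + sqrt(24 + w))
r = 24/(-8 + sqrt(23)) (r = (8/(-8 + sqrt(24 - 1)))*3 = (8/(-8 + sqrt(23)))*3 = 24/(-8 + sqrt(23)) ≈ -7.4902)
(r + (F*(-5) + 6))**2 = ((-192/41 - 24*sqrt(23)/41) + (6*(-5) + 6))**2 = ((-192/41 - 24*sqrt(23)/41) + (-30 + 6))**2 = ((-192/41 - 24*sqrt(23)/41) - 24)**2 = (-1176/41 - 24*sqrt(23)/41)**2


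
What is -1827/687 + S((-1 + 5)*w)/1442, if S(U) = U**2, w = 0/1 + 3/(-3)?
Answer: -437257/165109 ≈ -2.6483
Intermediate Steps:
w = -1 (w = 0*1 + 3*(-1/3) = 0 - 1 = -1)
-1827/687 + S((-1 + 5)*w)/1442 = -1827/687 + ((-1 + 5)*(-1))**2/1442 = -1827*1/687 + (4*(-1))**2*(1/1442) = -609/229 + (-4)**2*(1/1442) = -609/229 + 16*(1/1442) = -609/229 + 8/721 = -437257/165109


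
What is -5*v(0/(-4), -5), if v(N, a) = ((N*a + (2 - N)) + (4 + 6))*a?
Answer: 300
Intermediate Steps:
v(N, a) = a*(12 - N + N*a) (v(N, a) = ((2 - N + N*a) + 10)*a = (12 - N + N*a)*a = a*(12 - N + N*a))
-5*v(0/(-4), -5) = -(-25)*(12 - 0/(-4) + (0/(-4))*(-5)) = -(-25)*(12 - 0*(-1)/4 + (0*(-1/4))*(-5)) = -(-25)*(12 - 1*0 + 0*(-5)) = -(-25)*(12 + 0 + 0) = -(-25)*12 = -5*(-60) = 300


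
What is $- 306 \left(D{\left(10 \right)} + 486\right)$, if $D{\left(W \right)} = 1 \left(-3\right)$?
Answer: $-147798$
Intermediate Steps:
$D{\left(W \right)} = -3$
$- 306 \left(D{\left(10 \right)} + 486\right) = - 306 \left(-3 + 486\right) = \left(-306\right) 483 = -147798$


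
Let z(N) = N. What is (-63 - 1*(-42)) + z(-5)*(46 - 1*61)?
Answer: 54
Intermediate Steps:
(-63 - 1*(-42)) + z(-5)*(46 - 1*61) = (-63 - 1*(-42)) - 5*(46 - 1*61) = (-63 + 42) - 5*(46 - 61) = -21 - 5*(-15) = -21 + 75 = 54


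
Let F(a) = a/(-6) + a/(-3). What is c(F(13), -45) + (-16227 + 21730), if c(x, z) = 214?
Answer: 5717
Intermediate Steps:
F(a) = -a/2 (F(a) = a*(-⅙) + a*(-⅓) = -a/6 - a/3 = -a/2)
c(F(13), -45) + (-16227 + 21730) = 214 + (-16227 + 21730) = 214 + 5503 = 5717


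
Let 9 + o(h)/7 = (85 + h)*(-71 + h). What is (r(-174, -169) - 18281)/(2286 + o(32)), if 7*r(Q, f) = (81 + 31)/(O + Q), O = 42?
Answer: 603277/980694 ≈ 0.61515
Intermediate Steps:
r(Q, f) = 16/(42 + Q) (r(Q, f) = ((81 + 31)/(42 + Q))/7 = (112/(42 + Q))/7 = 16/(42 + Q))
o(h) = -63 + 7*(-71 + h)*(85 + h) (o(h) = -63 + 7*((85 + h)*(-71 + h)) = -63 + 7*((-71 + h)*(85 + h)) = -63 + 7*(-71 + h)*(85 + h))
(r(-174, -169) - 18281)/(2286 + o(32)) = (16/(42 - 174) - 18281)/(2286 + (-42308 + 7*32**2 + 98*32)) = (16/(-132) - 18281)/(2286 + (-42308 + 7*1024 + 3136)) = (16*(-1/132) - 18281)/(2286 + (-42308 + 7168 + 3136)) = (-4/33 - 18281)/(2286 - 32004) = -603277/33/(-29718) = -603277/33*(-1/29718) = 603277/980694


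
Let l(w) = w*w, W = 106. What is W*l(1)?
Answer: 106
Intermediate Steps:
l(w) = w²
W*l(1) = 106*1² = 106*1 = 106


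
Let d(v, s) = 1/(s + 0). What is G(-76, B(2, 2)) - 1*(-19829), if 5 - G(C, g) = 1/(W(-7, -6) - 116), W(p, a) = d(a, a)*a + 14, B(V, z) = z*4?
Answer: 2003235/101 ≈ 19834.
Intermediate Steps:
d(v, s) = 1/s
B(V, z) = 4*z
W(p, a) = 15 (W(p, a) = a/a + 14 = 1 + 14 = 15)
G(C, g) = 506/101 (G(C, g) = 5 - 1/(15 - 116) = 5 - 1/(-101) = 5 - 1*(-1/101) = 5 + 1/101 = 506/101)
G(-76, B(2, 2)) - 1*(-19829) = 506/101 - 1*(-19829) = 506/101 + 19829 = 2003235/101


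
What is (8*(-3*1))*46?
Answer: -1104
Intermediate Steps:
(8*(-3*1))*46 = (8*(-3))*46 = -24*46 = -1104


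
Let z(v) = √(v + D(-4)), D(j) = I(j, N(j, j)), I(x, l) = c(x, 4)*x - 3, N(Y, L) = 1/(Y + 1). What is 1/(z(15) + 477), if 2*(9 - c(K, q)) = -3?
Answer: 159/75853 - I*√30/227559 ≈ 0.0020962 - 2.4069e-5*I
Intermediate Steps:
N(Y, L) = 1/(1 + Y)
c(K, q) = 21/2 (c(K, q) = 9 - ½*(-3) = 9 + 3/2 = 21/2)
I(x, l) = -3 + 21*x/2 (I(x, l) = 21*x/2 - 3 = -3 + 21*x/2)
D(j) = -3 + 21*j/2
z(v) = √(-45 + v) (z(v) = √(v + (-3 + (21/2)*(-4))) = √(v + (-3 - 42)) = √(v - 45) = √(-45 + v))
1/(z(15) + 477) = 1/(√(-45 + 15) + 477) = 1/(√(-30) + 477) = 1/(I*√30 + 477) = 1/(477 + I*√30)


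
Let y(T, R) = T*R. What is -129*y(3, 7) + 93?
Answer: -2616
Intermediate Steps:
y(T, R) = R*T
-129*y(3, 7) + 93 = -903*3 + 93 = -129*21 + 93 = -2709 + 93 = -2616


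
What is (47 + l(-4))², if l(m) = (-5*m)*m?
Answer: 1089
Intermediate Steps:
l(m) = -5*m²
(47 + l(-4))² = (47 - 5*(-4)²)² = (47 - 5*16)² = (47 - 80)² = (-33)² = 1089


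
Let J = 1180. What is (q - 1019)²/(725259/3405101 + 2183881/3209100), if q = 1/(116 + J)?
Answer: 1588143407183526775305325/1366614524294255808 ≈ 1.1621e+6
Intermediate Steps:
q = 1/1296 (q = 1/(116 + 1180) = 1/1296 ≈ 0.00077160)
(q - 1019)²/(725259/3405101 + 2183881/3209100) = (1/1296 - 1019)²/(725259/3405101 + 2183881/3209100) = (-1320623/1296)²/(725259*(1/3405101) + 2183881*(1/3209100)) = 1744045108129/(1679616*(725259/3405101 + 2183881/3209100)) = 1744045108129/(1679616*(9763764033881/10927309619100)) = (1744045108129/1679616)*(10927309619100/9763764033881) = 1588143407183526775305325/1366614524294255808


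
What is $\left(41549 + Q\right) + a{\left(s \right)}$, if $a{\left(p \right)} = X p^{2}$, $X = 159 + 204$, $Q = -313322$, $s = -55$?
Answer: $826302$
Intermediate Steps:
$X = 363$
$a{\left(p \right)} = 363 p^{2}$
$\left(41549 + Q\right) + a{\left(s \right)} = \left(41549 - 313322\right) + 363 \left(-55\right)^{2} = -271773 + 363 \cdot 3025 = -271773 + 1098075 = 826302$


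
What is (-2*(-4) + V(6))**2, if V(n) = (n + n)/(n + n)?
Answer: 81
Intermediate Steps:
V(n) = 1 (V(n) = (2*n)/((2*n)) = (2*n)*(1/(2*n)) = 1)
(-2*(-4) + V(6))**2 = (-2*(-4) + 1)**2 = (8 + 1)**2 = 9**2 = 81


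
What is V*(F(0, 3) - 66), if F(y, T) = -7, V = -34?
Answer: 2482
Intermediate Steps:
V*(F(0, 3) - 66) = -34*(-7 - 66) = -34*(-73) = 2482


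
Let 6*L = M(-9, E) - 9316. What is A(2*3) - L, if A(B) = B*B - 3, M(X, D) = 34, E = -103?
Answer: 1580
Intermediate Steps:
L = -1547 (L = (34 - 9316)/6 = (⅙)*(-9282) = -1547)
A(B) = -3 + B² (A(B) = B² - 3 = -3 + B²)
A(2*3) - L = (-3 + (2*3)²) - 1*(-1547) = (-3 + 6²) + 1547 = (-3 + 36) + 1547 = 33 + 1547 = 1580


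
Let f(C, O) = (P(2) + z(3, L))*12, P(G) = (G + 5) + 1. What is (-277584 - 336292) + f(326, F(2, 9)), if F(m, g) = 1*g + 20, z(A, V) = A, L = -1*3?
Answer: -613744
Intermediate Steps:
L = -3
F(m, g) = 20 + g (F(m, g) = g + 20 = 20 + g)
P(G) = 6 + G (P(G) = (5 + G) + 1 = 6 + G)
f(C, O) = 132 (f(C, O) = ((6 + 2) + 3)*12 = (8 + 3)*12 = 11*12 = 132)
(-277584 - 336292) + f(326, F(2, 9)) = (-277584 - 336292) + 132 = -613876 + 132 = -613744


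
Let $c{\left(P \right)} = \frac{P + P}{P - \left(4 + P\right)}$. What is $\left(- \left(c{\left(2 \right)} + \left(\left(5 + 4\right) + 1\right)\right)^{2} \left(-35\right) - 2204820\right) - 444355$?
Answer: $-2646340$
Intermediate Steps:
$c{\left(P \right)} = - \frac{P}{2}$ ($c{\left(P \right)} = \frac{2 P}{-4} = 2 P \left(- \frac{1}{4}\right) = - \frac{P}{2}$)
$\left(- \left(c{\left(2 \right)} + \left(\left(5 + 4\right) + 1\right)\right)^{2} \left(-35\right) - 2204820\right) - 444355 = \left(- \left(\left(- \frac{1}{2}\right) 2 + \left(\left(5 + 4\right) + 1\right)\right)^{2} \left(-35\right) - 2204820\right) - 444355 = \left(- \left(-1 + \left(9 + 1\right)\right)^{2} \left(-35\right) - 2204820\right) - 444355 = \left(- \left(-1 + 10\right)^{2} \left(-35\right) - 2204820\right) - 444355 = \left(- 9^{2} \left(-35\right) - 2204820\right) - 444355 = \left(\left(-1\right) 81 \left(-35\right) - 2204820\right) - 444355 = \left(\left(-81\right) \left(-35\right) - 2204820\right) - 444355 = \left(2835 - 2204820\right) - 444355 = -2201985 - 444355 = -2646340$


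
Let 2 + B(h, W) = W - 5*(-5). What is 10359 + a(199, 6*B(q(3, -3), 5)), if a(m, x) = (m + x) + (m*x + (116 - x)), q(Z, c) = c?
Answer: 44106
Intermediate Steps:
B(h, W) = 23 + W (B(h, W) = -2 + (W - 5*(-5)) = -2 + (W + 25) = -2 + (25 + W) = 23 + W)
a(m, x) = 116 + m + m*x (a(m, x) = (m + x) + (116 - x + m*x) = 116 + m + m*x)
10359 + a(199, 6*B(q(3, -3), 5)) = 10359 + (116 + 199 + 199*(6*(23 + 5))) = 10359 + (116 + 199 + 199*(6*28)) = 10359 + (116 + 199 + 199*168) = 10359 + (116 + 199 + 33432) = 10359 + 33747 = 44106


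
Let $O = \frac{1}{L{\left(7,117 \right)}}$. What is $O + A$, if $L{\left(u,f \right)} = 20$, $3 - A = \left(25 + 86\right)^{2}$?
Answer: $- \frac{246359}{20} \approx -12318.0$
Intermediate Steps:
$A = -12318$ ($A = 3 - \left(25 + 86\right)^{2} = 3 - 111^{2} = 3 - 12321 = -12318$)
$O = \frac{1}{20} \approx 0.05$
$O + A = \frac{1}{20} - 12318 = - \frac{246359}{20}$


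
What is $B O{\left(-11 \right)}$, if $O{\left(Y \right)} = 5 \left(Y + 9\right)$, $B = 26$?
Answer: $-260$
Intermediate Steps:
$O{\left(Y \right)} = 45 + 5 Y$ ($O{\left(Y \right)} = 5 \left(9 + Y\right) = 45 + 5 Y$)
$B O{\left(-11 \right)} = 26 \left(45 + 5 \left(-11\right)\right) = 26 \left(45 - 55\right) = 26 \left(-10\right) = -260$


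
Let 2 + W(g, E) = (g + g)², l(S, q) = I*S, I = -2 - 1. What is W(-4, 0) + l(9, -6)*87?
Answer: -2287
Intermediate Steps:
I = -3
l(S, q) = -3*S
W(g, E) = -2 + 4*g² (W(g, E) = -2 + (g + g)² = -2 + (2*g)² = -2 + 4*g²)
W(-4, 0) + l(9, -6)*87 = (-2 + 4*(-4)²) - 3*9*87 = (-2 + 4*16) - 27*87 = (-2 + 64) - 2349 = 62 - 2349 = -2287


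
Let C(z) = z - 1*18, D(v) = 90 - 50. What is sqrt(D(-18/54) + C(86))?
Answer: 6*sqrt(3) ≈ 10.392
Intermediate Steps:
D(v) = 40
C(z) = -18 + z (C(z) = z - 18 = -18 + z)
sqrt(D(-18/54) + C(86)) = sqrt(40 + (-18 + 86)) = sqrt(40 + 68) = sqrt(108) = 6*sqrt(3)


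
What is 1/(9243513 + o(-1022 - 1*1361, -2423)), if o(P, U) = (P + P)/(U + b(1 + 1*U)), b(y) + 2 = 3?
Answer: 1211/11193896626 ≈ 1.0818e-7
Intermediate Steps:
b(y) = 1 (b(y) = -2 + 3 = 1)
o(P, U) = 2*P/(1 + U) (o(P, U) = (P + P)/(U + 1) = (2*P)/(1 + U) = 2*P/(1 + U))
1/(9243513 + o(-1022 - 1*1361, -2423)) = 1/(9243513 + 2*(-1022 - 1*1361)/(1 - 2423)) = 1/(9243513 + 2*(-1022 - 1361)/(-2422)) = 1/(9243513 + 2*(-2383)*(-1/2422)) = 1/(9243513 + 2383/1211) = 1/(11193896626/1211) = 1211/11193896626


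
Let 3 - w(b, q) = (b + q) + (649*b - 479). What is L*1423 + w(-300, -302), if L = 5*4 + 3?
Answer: 228513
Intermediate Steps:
w(b, q) = 482 - q - 650*b (w(b, q) = 3 - ((b + q) + (649*b - 479)) = 3 - ((b + q) + (-479 + 649*b)) = 3 - (-479 + q + 650*b) = 3 + (479 - q - 650*b) = 482 - q - 650*b)
L = 23 (L = 20 + 3 = 23)
L*1423 + w(-300, -302) = 23*1423 + (482 - 1*(-302) - 650*(-300)) = 32729 + (482 + 302 + 195000) = 32729 + 195784 = 228513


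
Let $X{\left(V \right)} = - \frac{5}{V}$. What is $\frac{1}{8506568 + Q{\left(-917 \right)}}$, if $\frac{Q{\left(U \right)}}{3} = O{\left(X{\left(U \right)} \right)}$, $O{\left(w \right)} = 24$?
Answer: $\frac{1}{8506640} \approx 1.1756 \cdot 10^{-7}$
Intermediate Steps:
$Q{\left(U \right)} = 72$ ($Q{\left(U \right)} = 3 \cdot 24 = 72$)
$\frac{1}{8506568 + Q{\left(-917 \right)}} = \frac{1}{8506568 + 72} = \frac{1}{8506640}$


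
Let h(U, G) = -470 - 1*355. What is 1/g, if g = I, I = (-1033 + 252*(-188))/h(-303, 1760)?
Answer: 825/48409 ≈ 0.017042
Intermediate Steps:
h(U, G) = -825 (h(U, G) = -470 - 355 = -825)
I = 48409/825 (I = (-1033 + 252*(-188))/(-825) = (-1033 - 47376)*(-1/825) = -48409*(-1/825) = 48409/825 ≈ 58.678)
g = 48409/825 ≈ 58.678
1/g = 1/(48409/825) = 825/48409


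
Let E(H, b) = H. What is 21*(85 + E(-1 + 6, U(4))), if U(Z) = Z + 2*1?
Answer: 1890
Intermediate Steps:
U(Z) = 2 + Z (U(Z) = Z + 2 = 2 + Z)
21*(85 + E(-1 + 6, U(4))) = 21*(85 + (-1 + 6)) = 21*(85 + 5) = 21*90 = 1890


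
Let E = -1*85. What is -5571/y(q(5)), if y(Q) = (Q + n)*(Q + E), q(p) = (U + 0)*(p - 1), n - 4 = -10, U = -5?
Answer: -1857/910 ≈ -2.0407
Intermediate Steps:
n = -6 (n = 4 - 10 = -6)
E = -85
q(p) = 5 - 5*p (q(p) = (-5 + 0)*(p - 1) = -5*(-1 + p) = 5 - 5*p)
y(Q) = (-85 + Q)*(-6 + Q) (y(Q) = (Q - 6)*(Q - 85) = (-6 + Q)*(-85 + Q) = (-85 + Q)*(-6 + Q))
-5571/y(q(5)) = -5571/(510 + (5 - 5*5)**2 - 91*(5 - 5*5)) = -5571/(510 + (5 - 25)**2 - 91*(5 - 25)) = -5571/(510 + (-20)**2 - 91*(-20)) = -5571/(510 + 400 + 1820) = -5571/2730 = -5571*1/2730 = -1857/910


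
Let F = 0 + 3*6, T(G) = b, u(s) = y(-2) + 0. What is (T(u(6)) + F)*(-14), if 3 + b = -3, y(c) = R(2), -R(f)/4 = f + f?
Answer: -168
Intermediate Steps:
R(f) = -8*f (R(f) = -4*(f + f) = -8*f)
y(c) = -16 (y(c) = -8*2 = -16)
u(s) = -16 (u(s) = -16 + 0 = -16)
b = -6 (b = -3 - 3 = -6)
T(G) = -6
F = 18 (F = 0 + 18 = 18)
(T(u(6)) + F)*(-14) = (-6 + 18)*(-14) = 12*(-14) = -168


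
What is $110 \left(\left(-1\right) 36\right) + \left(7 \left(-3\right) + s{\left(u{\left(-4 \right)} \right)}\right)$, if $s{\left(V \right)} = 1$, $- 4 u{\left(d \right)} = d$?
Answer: $-3980$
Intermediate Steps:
$u{\left(d \right)} = - \frac{d}{4}$
$110 \left(\left(-1\right) 36\right) + \left(7 \left(-3\right) + s{\left(u{\left(-4 \right)} \right)}\right) = 110 \left(\left(-1\right) 36\right) + \left(7 \left(-3\right) + 1\right) = 110 \left(-36\right) + \left(-21 + 1\right) = -3960 - 20 = -3980$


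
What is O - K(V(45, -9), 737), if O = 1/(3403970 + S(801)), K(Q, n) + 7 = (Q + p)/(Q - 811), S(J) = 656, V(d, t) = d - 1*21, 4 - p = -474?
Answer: 20465207673/2679440662 ≈ 7.6379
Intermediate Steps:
p = 478 (p = 4 - 1*(-474) = 4 + 474 = 478)
V(d, t) = -21 + d (V(d, t) = d - 21 = -21 + d)
K(Q, n) = -7 + (478 + Q)/(-811 + Q) (K(Q, n) = -7 + (Q + 478)/(Q - 811) = -7 + (478 + Q)/(-811 + Q))
O = 1/3404626 (O = 1/(3403970 + 656) = 1/3404626 ≈ 2.9372e-7)
O - K(V(45, -9), 737) = 1/3404626 - (6155 - 6*(-21 + 45))/(-811 + (-21 + 45)) = 1/3404626 - (6155 - 6*24)/(-811 + 24) = 1/3404626 - (6155 - 144)/(-787) = 1/3404626 - (-1)*6011/787 = 1/3404626 - 1*(-6011/787) = 1/3404626 + 6011/787 = 20465207673/2679440662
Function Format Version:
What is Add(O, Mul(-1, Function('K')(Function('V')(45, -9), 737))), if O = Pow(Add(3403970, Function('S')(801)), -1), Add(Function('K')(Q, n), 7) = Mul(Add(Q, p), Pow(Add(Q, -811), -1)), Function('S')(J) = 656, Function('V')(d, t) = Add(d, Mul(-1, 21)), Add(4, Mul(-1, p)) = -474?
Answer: Rational(20465207673, 2679440662) ≈ 7.6379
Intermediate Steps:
p = 478 (p = Add(4, Mul(-1, -474)) = Add(4, 474) = 478)
Function('V')(d, t) = Add(-21, d) (Function('V')(d, t) = Add(d, -21) = Add(-21, d))
Function('K')(Q, n) = Add(-7, Mul(Pow(Add(-811, Q), -1), Add(478, Q))) (Function('K')(Q, n) = Add(-7, Mul(Add(Q, 478), Pow(Add(Q, -811), -1))) = Add(-7, Mul(Add(478, Q), Pow(Add(-811, Q), -1))) = Add(-7, Mul(Pow(Add(-811, Q), -1), Add(478, Q))))
O = Rational(1, 3404626) (O = Pow(Add(3403970, 656), -1) = Pow(3404626, -1) = Rational(1, 3404626) ≈ 2.9372e-7)
Add(O, Mul(-1, Function('K')(Function('V')(45, -9), 737))) = Add(Rational(1, 3404626), Mul(-1, Mul(Pow(Add(-811, Add(-21, 45)), -1), Add(6155, Mul(-6, Add(-21, 45)))))) = Add(Rational(1, 3404626), Mul(-1, Mul(Pow(Add(-811, 24), -1), Add(6155, Mul(-6, 24))))) = Add(Rational(1, 3404626), Mul(-1, Mul(Pow(-787, -1), Add(6155, -144)))) = Add(Rational(1, 3404626), Mul(-1, Mul(Rational(-1, 787), 6011))) = Add(Rational(1, 3404626), Mul(-1, Rational(-6011, 787))) = Add(Rational(1, 3404626), Rational(6011, 787)) = Rational(20465207673, 2679440662)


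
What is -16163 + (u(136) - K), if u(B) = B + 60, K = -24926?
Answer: 8959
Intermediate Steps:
u(B) = 60 + B
-16163 + (u(136) - K) = -16163 + ((60 + 136) - 1*(-24926)) = -16163 + (196 + 24926) = -16163 + 25122 = 8959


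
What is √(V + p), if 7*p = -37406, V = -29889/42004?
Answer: I*√115509697130429/147014 ≈ 73.106*I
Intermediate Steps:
V = -29889/42004 (V = -29889*1/42004 = -29889/42004 ≈ -0.71157)
p = -37406/7 (p = (⅐)*(-37406) = -37406/7 ≈ -5343.7)
√(V + p) = √(-29889/42004 - 37406/7) = √(-1571410847/294028) = I*√115509697130429/147014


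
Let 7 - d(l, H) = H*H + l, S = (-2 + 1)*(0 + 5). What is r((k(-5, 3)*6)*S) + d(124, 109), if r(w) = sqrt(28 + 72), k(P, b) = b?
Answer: -11988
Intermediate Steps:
S = -5 (S = -1*5 = -5)
d(l, H) = 7 - l - H**2 (d(l, H) = 7 - (H*H + l) = 7 - (H**2 + l) = 7 - (l + H**2) = 7 + (-l - H**2) = 7 - l - H**2)
r(w) = 10 (r(w) = sqrt(100) = 10)
r((k(-5, 3)*6)*S) + d(124, 109) = 10 + (7 - 1*124 - 1*109**2) = 10 + (7 - 124 - 1*11881) = 10 + (7 - 124 - 11881) = 10 - 11998 = -11988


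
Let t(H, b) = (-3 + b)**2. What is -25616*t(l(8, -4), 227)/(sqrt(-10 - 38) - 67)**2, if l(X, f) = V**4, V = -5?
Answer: -1285308416/(67 - 4*I*sqrt(3))**2 ≈ -2.773e+5 - 57969.0*I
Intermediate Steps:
l(X, f) = 625 (l(X, f) = (-5)**4 = 625)
-25616*t(l(8, -4), 227)/(sqrt(-10 - 38) - 67)**2 = -25616*(-3 + 227)**2/(sqrt(-10 - 38) - 67)**2 = -25616*50176/(sqrt(-48) - 67)**2 = -25616*50176/(4*I*sqrt(3) - 67)**2 = -25616*50176/(-67 + 4*I*sqrt(3))**2 = -1285308416/(-67 + 4*I*sqrt(3))**2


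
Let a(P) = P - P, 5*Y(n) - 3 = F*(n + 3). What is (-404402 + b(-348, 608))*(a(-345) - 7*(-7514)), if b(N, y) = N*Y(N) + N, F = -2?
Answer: -119129946572/5 ≈ -2.3826e+10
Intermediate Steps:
Y(n) = -⅗ - 2*n/5 (Y(n) = ⅗ + (-2*(n + 3))/5 = ⅗ + (-2*(3 + n))/5 = ⅗ + (-6 - 2*n)/5 = ⅗ + (-6/5 - 2*n/5) = -⅗ - 2*n/5)
a(P) = 0
b(N, y) = N + N*(-⅗ - 2*N/5) (b(N, y) = N*(-⅗ - 2*N/5) + N = N + N*(-⅗ - 2*N/5))
(-404402 + b(-348, 608))*(a(-345) - 7*(-7514)) = (-404402 + (⅖)*(-348)*(1 - 1*(-348)))*(0 - 7*(-7514)) = (-404402 + (⅖)*(-348)*(1 + 348))*(0 + 52598) = (-404402 + (⅖)*(-348)*349)*52598 = (-404402 - 242904/5)*52598 = -2264914/5*52598 = -119129946572/5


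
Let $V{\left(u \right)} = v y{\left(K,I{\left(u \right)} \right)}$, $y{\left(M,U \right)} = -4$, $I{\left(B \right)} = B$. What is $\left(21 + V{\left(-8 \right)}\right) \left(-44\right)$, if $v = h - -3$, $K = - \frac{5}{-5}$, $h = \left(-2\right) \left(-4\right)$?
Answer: $1012$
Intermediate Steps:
$h = 8$
$K = 1$ ($K = \left(-5\right) \left(- \frac{1}{5}\right) = 1$)
$v = 11$ ($v = 8 - -3 = 8 + 3 = 11$)
$V{\left(u \right)} = -44$ ($V{\left(u \right)} = 11 \left(-4\right) = -44$)
$\left(21 + V{\left(-8 \right)}\right) \left(-44\right) = \left(21 - 44\right) \left(-44\right) = \left(-23\right) \left(-44\right) = 1012$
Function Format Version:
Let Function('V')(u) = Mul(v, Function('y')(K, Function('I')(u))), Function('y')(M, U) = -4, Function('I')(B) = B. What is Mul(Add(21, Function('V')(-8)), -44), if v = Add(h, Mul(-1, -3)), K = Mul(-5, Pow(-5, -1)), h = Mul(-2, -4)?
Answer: 1012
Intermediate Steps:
h = 8
K = 1 (K = Mul(-5, Rational(-1, 5)) = 1)
v = 11 (v = Add(8, Mul(-1, -3)) = Add(8, 3) = 11)
Function('V')(u) = -44 (Function('V')(u) = Mul(11, -4) = -44)
Mul(Add(21, Function('V')(-8)), -44) = Mul(Add(21, -44), -44) = Mul(-23, -44) = 1012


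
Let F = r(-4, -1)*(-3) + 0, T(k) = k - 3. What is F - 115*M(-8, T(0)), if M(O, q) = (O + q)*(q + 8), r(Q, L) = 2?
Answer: 6319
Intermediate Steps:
T(k) = -3 + k
M(O, q) = (8 + q)*(O + q) (M(O, q) = (O + q)*(8 + q) = (8 + q)*(O + q))
F = -6 (F = 2*(-3) + 0 = -6 + 0 = -6)
F - 115*M(-8, T(0)) = -6 - 115*((-3 + 0)² + 8*(-8) + 8*(-3 + 0) - 8*(-3 + 0)) = -6 - 115*((-3)² - 64 + 8*(-3) - 8*(-3)) = -6 - 115*(9 - 64 - 24 + 24) = -6 - 115*(-55) = -6 + 6325 = 6319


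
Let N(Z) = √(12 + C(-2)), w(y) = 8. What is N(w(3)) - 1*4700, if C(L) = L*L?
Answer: -4696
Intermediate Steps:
C(L) = L²
N(Z) = 4 (N(Z) = √(12 + (-2)²) = √(12 + 4) = √16 = 4)
N(w(3)) - 1*4700 = 4 - 1*4700 = 4 - 4700 = -4696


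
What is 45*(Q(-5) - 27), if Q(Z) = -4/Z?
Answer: -1179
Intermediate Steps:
45*(Q(-5) - 27) = 45*(-4/(-5) - 27) = 45*(-4*(-⅕) - 27) = 45*(⅘ - 27) = 45*(-131/5) = -1179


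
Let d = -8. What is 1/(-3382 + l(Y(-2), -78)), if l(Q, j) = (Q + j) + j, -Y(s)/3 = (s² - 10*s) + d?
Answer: -1/3586 ≈ -0.00027886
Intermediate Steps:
Y(s) = 24 - 3*s² + 30*s (Y(s) = -3*((s² - 10*s) - 8) = -3*(-8 + s² - 10*s) = 24 - 3*s² + 30*s)
l(Q, j) = Q + 2*j
1/(-3382 + l(Y(-2), -78)) = 1/(-3382 + ((24 - 3*(-2)² + 30*(-2)) + 2*(-78))) = 1/(-3382 + ((24 - 3*4 - 60) - 156)) = 1/(-3382 + ((24 - 12 - 60) - 156)) = 1/(-3382 + (-48 - 156)) = 1/(-3382 - 204) = 1/(-3586) = -1/3586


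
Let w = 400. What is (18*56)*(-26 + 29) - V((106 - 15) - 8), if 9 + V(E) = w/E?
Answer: 251339/83 ≈ 3028.2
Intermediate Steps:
V(E) = -9 + 400/E
(18*56)*(-26 + 29) - V((106 - 15) - 8) = (18*56)*(-26 + 29) - (-9 + 400/((106 - 15) - 8)) = 1008*3 - (-9 + 400/(91 - 8)) = 3024 - (-9 + 400/83) = 3024 - 1*(-347/83) = 3024 + 347/83 = 251339/83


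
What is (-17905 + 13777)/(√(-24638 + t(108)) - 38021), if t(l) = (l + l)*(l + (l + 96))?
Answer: 52316896/481851229 + 1376*√42754/481851229 ≈ 0.10917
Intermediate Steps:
t(l) = 2*l*(96 + 2*l) (t(l) = (2*l)*(l + (96 + l)) = (2*l)*(96 + 2*l) = 2*l*(96 + 2*l))
(-17905 + 13777)/(√(-24638 + t(108)) - 38021) = (-17905 + 13777)/(√(-24638 + 4*108*(48 + 108)) - 38021) = -4128/(√(-24638 + 4*108*156) - 38021) = -4128/(√(-24638 + 67392) - 38021) = -4128/(√42754 - 38021) = -4128/(-38021 + √42754)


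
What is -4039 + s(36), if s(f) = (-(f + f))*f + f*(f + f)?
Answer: -4039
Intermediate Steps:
s(f) = 0 (s(f) = (-2*f)*f + f*(2*f) = (-2*f)*f + 2*f² = -2*f² + 2*f² = 0)
-4039 + s(36) = -4039 + 0 = -4039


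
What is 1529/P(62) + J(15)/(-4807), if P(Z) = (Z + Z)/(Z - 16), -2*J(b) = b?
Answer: 84524117/149017 ≈ 567.21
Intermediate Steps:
J(b) = -b/2
P(Z) = 2*Z/(-16 + Z) (P(Z) = (2*Z)/(-16 + Z) = 2*Z/(-16 + Z))
1529/P(62) + J(15)/(-4807) = 1529/((2*62/(-16 + 62))) - ½*15/(-4807) = 1529/((2*62/46)) - 15/2*(-1/4807) = 1529/((2*62*(1/46))) + 15/9614 = 1529/(62/23) + 15/9614 = 1529*(23/62) + 15/9614 = 35167/62 + 15/9614 = 84524117/149017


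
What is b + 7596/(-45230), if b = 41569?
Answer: 940079137/22615 ≈ 41569.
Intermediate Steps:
b + 7596/(-45230) = 41569 + 7596/(-45230) = 41569 + 7596*(-1/45230) = 41569 - 3798/22615 = 940079137/22615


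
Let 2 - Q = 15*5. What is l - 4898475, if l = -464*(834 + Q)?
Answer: -5251579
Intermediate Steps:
Q = -73 (Q = 2 - 15*5 = 2 - 1*75 = 2 - 75 = -73)
l = -353104 (l = -464*(834 - 73) = -464*761 = -353104)
l - 4898475 = -353104 - 4898475 = -5251579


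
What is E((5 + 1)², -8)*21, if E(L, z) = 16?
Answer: 336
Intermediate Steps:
E((5 + 1)², -8)*21 = 16*21 = 336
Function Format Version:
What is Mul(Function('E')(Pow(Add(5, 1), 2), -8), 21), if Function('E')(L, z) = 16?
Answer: 336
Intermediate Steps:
Mul(Function('E')(Pow(Add(5, 1), 2), -8), 21) = Mul(16, 21) = 336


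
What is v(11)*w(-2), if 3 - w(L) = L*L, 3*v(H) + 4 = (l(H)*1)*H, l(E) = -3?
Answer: 37/3 ≈ 12.333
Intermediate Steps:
v(H) = -4/3 - H (v(H) = -4/3 + ((-3*1)*H)/3 = -4/3 + (-3*H)/3 = -4/3 - H)
w(L) = 3 - L² (w(L) = 3 - L*L = 3 - L²)
v(11)*w(-2) = (-4/3 - 1*11)*(3 - 1*(-2)²) = (-4/3 - 11)*(3 - 1*4) = -37*(3 - 4)/3 = -37/3*(-1) = 37/3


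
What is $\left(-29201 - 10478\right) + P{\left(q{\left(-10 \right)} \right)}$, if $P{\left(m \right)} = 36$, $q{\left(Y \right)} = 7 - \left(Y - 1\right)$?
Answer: $-39643$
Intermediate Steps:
$q{\left(Y \right)} = 8 - Y$ ($q{\left(Y \right)} = 7 - \left(Y - 1\right) = 7 - \left(-1 + Y\right) = 8 - Y$)
$\left(-29201 - 10478\right) + P{\left(q{\left(-10 \right)} \right)} = \left(-29201 - 10478\right) + 36 = -39679 + 36 = -39643$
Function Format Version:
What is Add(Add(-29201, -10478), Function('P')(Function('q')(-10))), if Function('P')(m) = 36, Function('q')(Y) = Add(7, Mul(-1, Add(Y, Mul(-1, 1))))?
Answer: -39643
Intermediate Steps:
Function('q')(Y) = Add(8, Mul(-1, Y)) (Function('q')(Y) = Add(7, Mul(-1, Add(Y, -1))) = Add(7, Mul(-1, Add(-1, Y))) = Add(7, Add(1, Mul(-1, Y))) = Add(8, Mul(-1, Y)))
Add(Add(-29201, -10478), Function('P')(Function('q')(-10))) = Add(Add(-29201, -10478), 36) = Add(-39679, 36) = -39643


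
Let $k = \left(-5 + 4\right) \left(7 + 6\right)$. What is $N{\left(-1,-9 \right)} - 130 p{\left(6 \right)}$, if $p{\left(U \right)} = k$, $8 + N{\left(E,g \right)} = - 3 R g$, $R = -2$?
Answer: $1628$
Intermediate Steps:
$k = -13$ ($k = \left(-1\right) 13 = -13$)
$N{\left(E,g \right)} = -8 + 6 g$ ($N{\left(E,g \right)} = -8 + \left(-3\right) \left(-2\right) g = -8 + 6 g$)
$p{\left(U \right)} = -13$
$N{\left(-1,-9 \right)} - 130 p{\left(6 \right)} = \left(-8 + 6 \left(-9\right)\right) - -1690 = \left(-8 - 54\right) + 1690 = -62 + 1690 = 1628$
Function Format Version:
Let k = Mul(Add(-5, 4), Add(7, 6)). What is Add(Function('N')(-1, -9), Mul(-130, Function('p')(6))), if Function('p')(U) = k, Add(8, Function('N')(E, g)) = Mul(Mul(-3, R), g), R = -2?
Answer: 1628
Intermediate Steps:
k = -13 (k = Mul(-1, 13) = -13)
Function('N')(E, g) = Add(-8, Mul(6, g)) (Function('N')(E, g) = Add(-8, Mul(Mul(-3, -2), g)) = Add(-8, Mul(6, g)))
Function('p')(U) = -13
Add(Function('N')(-1, -9), Mul(-130, Function('p')(6))) = Add(Add(-8, Mul(6, -9)), Mul(-130, -13)) = Add(Add(-8, -54), 1690) = Add(-62, 1690) = 1628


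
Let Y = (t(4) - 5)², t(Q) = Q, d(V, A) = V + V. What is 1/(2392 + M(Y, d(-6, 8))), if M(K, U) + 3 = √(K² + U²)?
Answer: 2389/5707176 - √145/5707176 ≈ 0.00041649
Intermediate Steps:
d(V, A) = 2*V
Y = 1 (Y = (4 - 5)² = (-1)² = 1)
M(K, U) = -3 + √(K² + U²)
1/(2392 + M(Y, d(-6, 8))) = 1/(2392 + (-3 + √(1² + (2*(-6))²))) = 1/(2392 + (-3 + √(1 + (-12)²))) = 1/(2392 + (-3 + √(1 + 144))) = 1/(2392 + (-3 + √145)) = 1/(2389 + √145)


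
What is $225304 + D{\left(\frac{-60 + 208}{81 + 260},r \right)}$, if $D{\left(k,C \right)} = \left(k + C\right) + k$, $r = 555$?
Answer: $\frac{77018215}{341} \approx 2.2586 \cdot 10^{5}$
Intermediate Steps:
$D{\left(k,C \right)} = C + 2 k$ ($D{\left(k,C \right)} = \left(C + k\right) + k = C + 2 k$)
$225304 + D{\left(\frac{-60 + 208}{81 + 260},r \right)} = 225304 + \left(555 + 2 \frac{-60 + 208}{81 + 260}\right) = 225304 + \left(555 + 2 \cdot \frac{148}{341}\right) = 225304 + \left(555 + \frac{296}{341}\right) = 225304 + \frac{189551}{341} = \frac{77018215}{341}$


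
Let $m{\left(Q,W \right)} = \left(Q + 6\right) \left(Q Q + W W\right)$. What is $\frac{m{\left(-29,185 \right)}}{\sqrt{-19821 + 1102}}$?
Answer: $\frac{806518 i \sqrt{18719}}{18719} \approx 5894.9 i$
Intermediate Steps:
$m{\left(Q,W \right)} = \left(6 + Q\right) \left(Q^{2} + W^{2}\right)$
$\frac{m{\left(-29,185 \right)}}{\sqrt{-19821 + 1102}} = \frac{\left(-29\right)^{3} + 6 \left(-29\right)^{2} + 6 \cdot 185^{2} - 29 \cdot 185^{2}}{\sqrt{-19821 + 1102}} = \frac{-24389 + 6 \cdot 841 + 6 \cdot 34225 - 992525}{\sqrt{-18719}} = \frac{-24389 + 5046 + 205350 - 992525}{i \sqrt{18719}} = - 806518 \left(- \frac{i \sqrt{18719}}{18719}\right) = \frac{806518 i \sqrt{18719}}{18719}$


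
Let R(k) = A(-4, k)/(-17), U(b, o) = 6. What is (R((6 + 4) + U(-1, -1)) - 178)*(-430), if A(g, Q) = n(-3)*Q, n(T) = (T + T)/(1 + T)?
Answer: 1321820/17 ≈ 77754.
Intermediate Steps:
n(T) = 2*T/(1 + T) (n(T) = (2*T)/(1 + T) = 2*T/(1 + T))
A(g, Q) = 3*Q (A(g, Q) = (2*(-3)/(1 - 3))*Q = (2*(-3)/(-2))*Q = (2*(-3)*(-1/2))*Q = 3*Q)
R(k) = -3*k/17 (R(k) = (3*k)/(-17) = (3*k)*(-1/17) = -3*k/17)
(R((6 + 4) + U(-1, -1)) - 178)*(-430) = (-3*((6 + 4) + 6)/17 - 178)*(-430) = (-3*(10 + 6)/17 - 178)*(-430) = (-3/17*16 - 178)*(-430) = (-48/17 - 178)*(-430) = -3074/17*(-430) = 1321820/17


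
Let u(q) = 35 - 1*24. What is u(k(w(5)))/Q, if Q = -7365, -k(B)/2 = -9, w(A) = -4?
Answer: -11/7365 ≈ -0.0014936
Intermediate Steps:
k(B) = 18 (k(B) = -2*(-9) = 18)
u(q) = 11 (u(q) = 35 - 24 = 11)
u(k(w(5)))/Q = 11/(-7365) = 11*(-1/7365) = -11/7365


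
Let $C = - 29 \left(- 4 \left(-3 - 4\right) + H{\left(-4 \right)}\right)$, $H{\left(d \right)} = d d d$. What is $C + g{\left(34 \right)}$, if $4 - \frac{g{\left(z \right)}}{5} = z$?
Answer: $894$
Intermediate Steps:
$H{\left(d \right)} = d^{3}$ ($H{\left(d \right)} = d^{2} d = d^{3}$)
$g{\left(z \right)} = 20 - 5 z$
$C = 1044$ ($C = - 29 \left(- 4 \left(-3 - 4\right) + \left(-4\right)^{3}\right) = - 29 \left(\left(-4\right) \left(-7\right) - 64\right) = - 29 \left(28 - 64\right) = \left(-29\right) \left(-36\right) = 1044$)
$C + g{\left(34 \right)} = 1044 + \left(20 - 170\right) = 1044 - 150 = 894$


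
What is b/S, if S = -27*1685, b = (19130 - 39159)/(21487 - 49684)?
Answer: -20029/1282822515 ≈ -1.5613e-5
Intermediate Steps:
b = 20029/28197 (b = -20029/(-28197) = -20029*(-1/28197) = 20029/28197 ≈ 0.71032)
S = -45495
b/S = (20029/28197)/(-45495) = (20029/28197)*(-1/45495) = -20029/1282822515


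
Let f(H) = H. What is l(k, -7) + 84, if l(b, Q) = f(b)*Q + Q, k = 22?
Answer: -77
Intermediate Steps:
l(b, Q) = Q + Q*b (l(b, Q) = b*Q + Q = Q*b + Q = Q + Q*b)
l(k, -7) + 84 = -7*(1 + 22) + 84 = -7*23 + 84 = -161 + 84 = -77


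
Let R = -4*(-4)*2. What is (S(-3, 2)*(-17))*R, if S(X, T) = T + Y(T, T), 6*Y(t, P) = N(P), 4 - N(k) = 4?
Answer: -1088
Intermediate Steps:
N(k) = 0 (N(k) = 4 - 1*4 = 4 - 4 = 0)
Y(t, P) = 0 (Y(t, P) = (1/6)*0 = 0)
R = 32 (R = 16*2 = 32)
S(X, T) = T (S(X, T) = T + 0 = T)
(S(-3, 2)*(-17))*R = (2*(-17))*32 = -34*32 = -1088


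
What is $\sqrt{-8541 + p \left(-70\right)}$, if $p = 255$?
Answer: $i \sqrt{26391} \approx 162.45 i$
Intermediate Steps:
$\sqrt{-8541 + p \left(-70\right)} = \sqrt{-8541 + 255 \left(-70\right)} = \sqrt{-8541 - 17850} = \sqrt{-26391} = i \sqrt{26391}$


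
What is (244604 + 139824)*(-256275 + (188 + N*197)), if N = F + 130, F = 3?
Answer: -88374615208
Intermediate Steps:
N = 133 (N = 3 + 130 = 133)
(244604 + 139824)*(-256275 + (188 + N*197)) = (244604 + 139824)*(-256275 + (188 + 133*197)) = 384428*(-256275 + (188 + 26201)) = 384428*(-256275 + 26389) = 384428*(-229886) = -88374615208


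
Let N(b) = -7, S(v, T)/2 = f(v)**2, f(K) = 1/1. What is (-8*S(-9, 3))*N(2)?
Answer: 112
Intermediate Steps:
f(K) = 1
S(v, T) = 2 (S(v, T) = 2*1**2 = 2*1 = 2)
(-8*S(-9, 3))*N(2) = -8*2*(-7) = -16*(-7) = 112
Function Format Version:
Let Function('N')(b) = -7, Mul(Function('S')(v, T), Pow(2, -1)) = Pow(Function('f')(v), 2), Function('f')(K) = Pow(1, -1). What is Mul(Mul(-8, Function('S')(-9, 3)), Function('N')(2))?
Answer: 112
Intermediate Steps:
Function('f')(K) = 1
Function('S')(v, T) = 2 (Function('S')(v, T) = Mul(2, Pow(1, 2)) = Mul(2, 1) = 2)
Mul(Mul(-8, Function('S')(-9, 3)), Function('N')(2)) = Mul(Mul(-8, 2), -7) = Mul(-16, -7) = 112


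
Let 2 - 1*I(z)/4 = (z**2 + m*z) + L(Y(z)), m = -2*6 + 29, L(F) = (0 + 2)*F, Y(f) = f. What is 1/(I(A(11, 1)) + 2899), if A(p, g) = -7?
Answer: 1/3243 ≈ 0.00030836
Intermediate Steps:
L(F) = 2*F
m = 17 (m = -12 + 29 = 17)
I(z) = 8 - 76*z - 4*z**2 (I(z) = 8 - 4*((z**2 + 17*z) + 2*z) = 8 - 4*(z**2 + 19*z) = 8 + (-76*z - 4*z**2) = 8 - 76*z - 4*z**2)
1/(I(A(11, 1)) + 2899) = 1/((8 - 76*(-7) - 4*(-7)**2) + 2899) = 1/((8 + 532 - 4*49) + 2899) = 1/((8 + 532 - 196) + 2899) = 1/(344 + 2899) = 1/3243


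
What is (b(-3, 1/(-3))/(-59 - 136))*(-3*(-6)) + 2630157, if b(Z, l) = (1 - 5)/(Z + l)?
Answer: 854800989/325 ≈ 2.6302e+6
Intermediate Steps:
b(Z, l) = -4/(Z + l)
(b(-3, 1/(-3))/(-59 - 136))*(-3*(-6)) + 2630157 = ((-4/(-3 + 1/(-3)))/(-59 - 136))*(-3*(-6)) + 2630157 = (-4/(-3 - 1/3)/(-195))*18 + 2630157 = (-4/(-10/3)*(-1/195))*18 + 2630157 = (-4*(-3/10)*(-1/195))*18 + 2630157 = ((6/5)*(-1/195))*18 + 2630157 = -2/325*18 + 2630157 = -36/325 + 2630157 = 854800989/325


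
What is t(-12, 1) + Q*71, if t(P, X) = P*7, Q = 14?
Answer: 910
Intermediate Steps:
t(P, X) = 7*P
t(-12, 1) + Q*71 = 7*(-12) + 14*71 = -84 + 994 = 910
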